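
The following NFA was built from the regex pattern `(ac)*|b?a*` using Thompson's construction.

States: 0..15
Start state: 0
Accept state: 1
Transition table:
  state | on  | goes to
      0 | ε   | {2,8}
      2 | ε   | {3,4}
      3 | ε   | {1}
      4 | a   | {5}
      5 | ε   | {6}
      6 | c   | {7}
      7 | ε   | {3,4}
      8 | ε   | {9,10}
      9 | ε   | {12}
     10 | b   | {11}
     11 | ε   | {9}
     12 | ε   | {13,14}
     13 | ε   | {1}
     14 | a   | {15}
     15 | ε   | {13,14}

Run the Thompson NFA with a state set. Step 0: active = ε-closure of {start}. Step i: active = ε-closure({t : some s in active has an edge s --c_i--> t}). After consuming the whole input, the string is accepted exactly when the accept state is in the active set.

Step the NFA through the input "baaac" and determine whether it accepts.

Answer: REJECT

Steps:
initial (ε-close {0}): {0,1,2,3,4,8,9,10,12,13,14}
'b' @ 1: {1,9,11,12,13,14}  [accepting]
'a' @ 2: {1,13,14,15}  [accepting]
'a' @ 3: {1,13,14,15}  [accepting]
'a' @ 4: {1,13,14,15}  [accepting]
'c' @ 5: {}  — no active states
end set {} — state 1 not in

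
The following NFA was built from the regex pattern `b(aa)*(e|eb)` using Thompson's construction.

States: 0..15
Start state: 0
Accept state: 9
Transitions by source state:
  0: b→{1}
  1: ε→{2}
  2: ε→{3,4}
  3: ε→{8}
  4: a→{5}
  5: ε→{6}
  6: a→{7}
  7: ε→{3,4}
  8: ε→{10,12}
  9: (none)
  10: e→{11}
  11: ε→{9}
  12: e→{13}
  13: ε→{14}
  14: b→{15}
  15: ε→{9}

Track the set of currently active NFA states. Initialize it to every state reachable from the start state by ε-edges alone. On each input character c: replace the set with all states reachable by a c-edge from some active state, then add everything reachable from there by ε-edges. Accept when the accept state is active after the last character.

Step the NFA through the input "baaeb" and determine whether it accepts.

initial (ε-close {0}): {0}
'b' @ 1: {1,2,3,4,8,10,12}
'a' @ 2: {5,6}
'a' @ 3: {3,4,7,8,10,12}
'e' @ 4: {9,11,13,14}  [accepting]
'b' @ 5: {9,15}  [accepting]
final: {9,15}; accept 9 in set

Answer: ACCEPT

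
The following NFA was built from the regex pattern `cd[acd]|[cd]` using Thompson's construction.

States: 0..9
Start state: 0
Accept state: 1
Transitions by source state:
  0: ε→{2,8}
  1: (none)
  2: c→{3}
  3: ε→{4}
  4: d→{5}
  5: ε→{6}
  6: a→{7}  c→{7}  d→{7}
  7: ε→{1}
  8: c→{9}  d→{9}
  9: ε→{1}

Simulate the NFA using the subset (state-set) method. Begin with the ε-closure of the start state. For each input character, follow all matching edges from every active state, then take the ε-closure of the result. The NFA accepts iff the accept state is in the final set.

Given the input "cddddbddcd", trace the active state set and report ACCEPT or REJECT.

start: ε-closure({0}) = {0,2,8}
'c' @ 1: {1,3,4,9}  (accept∈set)
'd' @ 2: {5,6}
'd' @ 3: {1,7}  (accept∈set)
'd' @ 4: {}  — state set empty
rest 'dbddcd' ignored (set empty)
after full input: {}  (accept=1 not in)

Answer: REJECT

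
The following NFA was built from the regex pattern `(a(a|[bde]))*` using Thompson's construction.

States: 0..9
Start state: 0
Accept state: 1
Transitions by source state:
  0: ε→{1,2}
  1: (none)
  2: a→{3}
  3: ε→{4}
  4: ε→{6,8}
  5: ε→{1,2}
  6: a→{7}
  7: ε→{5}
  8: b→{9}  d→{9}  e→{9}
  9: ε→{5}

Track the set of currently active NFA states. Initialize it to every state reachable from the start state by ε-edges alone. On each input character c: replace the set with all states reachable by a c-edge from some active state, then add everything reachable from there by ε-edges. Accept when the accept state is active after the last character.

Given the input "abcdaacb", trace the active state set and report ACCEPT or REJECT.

initial (ε-close {0}): {0,1,2}
'a' @ 1: {3,4,6,8}
'b' @ 2: {1,2,5,9}  [accepting]
'c' @ 3: {}  — no active states
rest 'daacb' ignored (set empty)
final: {}; accept 1 not in set

Answer: REJECT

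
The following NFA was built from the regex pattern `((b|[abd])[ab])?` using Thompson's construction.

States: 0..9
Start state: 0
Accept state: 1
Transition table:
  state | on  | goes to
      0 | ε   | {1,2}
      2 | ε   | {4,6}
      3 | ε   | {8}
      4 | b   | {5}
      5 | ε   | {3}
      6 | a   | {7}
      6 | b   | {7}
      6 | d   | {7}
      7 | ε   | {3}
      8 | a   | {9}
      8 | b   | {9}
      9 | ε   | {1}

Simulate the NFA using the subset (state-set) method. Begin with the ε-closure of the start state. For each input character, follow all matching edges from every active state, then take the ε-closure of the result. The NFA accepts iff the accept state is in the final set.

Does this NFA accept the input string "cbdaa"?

initial (ε-close {0}): {0,1,2,4,6}
'c' @ 1: {}  — dead — no transitions
rest 'bdaa' ignored (set empty)
after full input: {}  (accept=1 not in)

Answer: REJECT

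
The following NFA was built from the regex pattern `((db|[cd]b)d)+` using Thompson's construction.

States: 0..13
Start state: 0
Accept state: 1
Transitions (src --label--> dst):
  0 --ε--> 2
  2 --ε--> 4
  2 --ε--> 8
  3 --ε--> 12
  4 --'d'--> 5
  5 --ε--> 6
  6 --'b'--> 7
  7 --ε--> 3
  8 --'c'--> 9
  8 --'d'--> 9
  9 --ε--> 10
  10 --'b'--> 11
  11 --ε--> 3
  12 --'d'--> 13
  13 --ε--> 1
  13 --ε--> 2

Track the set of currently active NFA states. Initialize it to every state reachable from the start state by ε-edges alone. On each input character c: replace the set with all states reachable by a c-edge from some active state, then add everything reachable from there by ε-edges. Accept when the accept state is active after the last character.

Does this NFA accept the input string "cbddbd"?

S₀ = ε-closure({0}) = {0,2,4,8}
'c' @ 1: {9,10}
'b' @ 2: {3,11,12}
'd' @ 3: {1,2,4,8,13}  [accepting]
'd' @ 4: {5,6,9,10}
'b' @ 5: {3,7,11,12}
'd' @ 6: {1,2,4,8,13}  [accepting]
after full input: {1,2,4,8,13}  (accept=1 in)

Answer: ACCEPT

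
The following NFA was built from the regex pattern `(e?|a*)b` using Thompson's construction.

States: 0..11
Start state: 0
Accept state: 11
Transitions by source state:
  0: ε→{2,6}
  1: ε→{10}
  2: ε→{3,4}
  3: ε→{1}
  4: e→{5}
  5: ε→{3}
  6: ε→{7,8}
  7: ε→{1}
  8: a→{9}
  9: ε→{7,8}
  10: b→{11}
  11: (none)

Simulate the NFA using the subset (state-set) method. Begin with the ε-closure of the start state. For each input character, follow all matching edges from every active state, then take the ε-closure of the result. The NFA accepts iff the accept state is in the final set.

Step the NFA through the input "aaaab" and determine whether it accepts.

Answer: ACCEPT

Steps:
initial (ε-close {0}): {0,1,2,3,4,6,7,8,10}
'a' @ 1: {1,7,8,9,10}
'a' @ 2: {1,7,8,9,10}
'a' @ 3: {1,7,8,9,10}
'a' @ 4: {1,7,8,9,10}
'b' @ 5: {11}  [accepting]
after full input: {11}  (accept=11 in)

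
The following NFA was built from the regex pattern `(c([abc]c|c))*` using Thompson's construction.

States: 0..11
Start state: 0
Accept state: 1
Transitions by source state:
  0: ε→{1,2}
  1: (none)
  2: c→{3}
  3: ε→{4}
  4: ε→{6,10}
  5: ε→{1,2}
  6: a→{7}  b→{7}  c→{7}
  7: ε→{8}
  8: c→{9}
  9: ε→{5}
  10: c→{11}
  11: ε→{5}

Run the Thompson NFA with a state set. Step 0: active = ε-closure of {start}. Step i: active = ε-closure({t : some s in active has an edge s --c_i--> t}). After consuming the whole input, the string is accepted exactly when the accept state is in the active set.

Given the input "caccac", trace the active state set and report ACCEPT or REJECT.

Answer: ACCEPT

Steps:
start: ε-closure({0}) = {0,1,2}
'c' @ 1: {3,4,6,10}
'a' @ 2: {7,8}
'c' @ 3: {1,2,5,9}  (accept∈set)
'c' @ 4: {3,4,6,10}
'a' @ 5: {7,8}
'c' @ 6: {1,2,5,9}  (accept∈set)
end set {1,2,5,9} — state 1 in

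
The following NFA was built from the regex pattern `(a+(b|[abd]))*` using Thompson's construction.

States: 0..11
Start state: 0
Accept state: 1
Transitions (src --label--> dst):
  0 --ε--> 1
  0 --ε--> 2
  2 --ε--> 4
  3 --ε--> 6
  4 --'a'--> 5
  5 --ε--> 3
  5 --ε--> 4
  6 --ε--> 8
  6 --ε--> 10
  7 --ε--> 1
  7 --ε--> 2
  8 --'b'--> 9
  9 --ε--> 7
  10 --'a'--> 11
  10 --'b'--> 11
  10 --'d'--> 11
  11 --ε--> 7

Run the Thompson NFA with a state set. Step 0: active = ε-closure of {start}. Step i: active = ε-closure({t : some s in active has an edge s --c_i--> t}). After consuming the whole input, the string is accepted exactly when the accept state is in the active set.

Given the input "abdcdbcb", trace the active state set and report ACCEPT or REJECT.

Answer: REJECT

Trace:
initial (ε-close {0}): {0,1,2,4}
'a' @ 1: {3,4,5,6,8,10}
'b' @ 2: {1,2,4,7,9,11}  [accepting]
'd' @ 3: {}  — no active states
rest 'cdbcb' ignored (set empty)
after full input: {}  (accept=1 not in)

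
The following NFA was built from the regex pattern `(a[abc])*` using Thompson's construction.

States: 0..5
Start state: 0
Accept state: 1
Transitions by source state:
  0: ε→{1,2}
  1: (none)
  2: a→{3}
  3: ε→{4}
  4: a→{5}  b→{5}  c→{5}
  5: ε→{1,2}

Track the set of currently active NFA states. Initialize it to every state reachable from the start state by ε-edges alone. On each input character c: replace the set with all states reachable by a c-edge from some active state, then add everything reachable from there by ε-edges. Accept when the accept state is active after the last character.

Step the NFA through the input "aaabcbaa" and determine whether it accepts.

S₀ = ε-closure({0}) = {0,1,2}
'a' @ 1: {3,4}
'a' @ 2: {1,2,5}  [accepting]
'a' @ 3: {3,4}
'b' @ 4: {1,2,5}  [accepting]
'c' @ 5: {}  — no active states
rest 'baa' ignored (set empty)
end set {} — state 1 not in

Answer: REJECT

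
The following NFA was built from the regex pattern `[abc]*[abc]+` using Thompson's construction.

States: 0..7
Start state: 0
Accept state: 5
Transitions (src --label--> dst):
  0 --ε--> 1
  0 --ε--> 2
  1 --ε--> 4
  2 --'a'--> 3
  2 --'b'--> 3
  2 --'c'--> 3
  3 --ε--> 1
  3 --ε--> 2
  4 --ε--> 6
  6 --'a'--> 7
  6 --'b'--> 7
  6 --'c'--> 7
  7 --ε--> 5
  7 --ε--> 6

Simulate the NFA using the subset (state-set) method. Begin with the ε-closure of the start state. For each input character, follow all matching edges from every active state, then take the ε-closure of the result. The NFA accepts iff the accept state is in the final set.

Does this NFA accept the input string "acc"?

Answer: ACCEPT

Derivation:
initial (ε-close {0}): {0,1,2,4,6}
'a' @ 1: {1,2,3,4,5,6,7}  ✓accept
'c' @ 2: {1,2,3,4,5,6,7}  ✓accept
'c' @ 3: {1,2,3,4,5,6,7}  ✓accept
after full input: {1,2,3,4,5,6,7}  (accept=5 in)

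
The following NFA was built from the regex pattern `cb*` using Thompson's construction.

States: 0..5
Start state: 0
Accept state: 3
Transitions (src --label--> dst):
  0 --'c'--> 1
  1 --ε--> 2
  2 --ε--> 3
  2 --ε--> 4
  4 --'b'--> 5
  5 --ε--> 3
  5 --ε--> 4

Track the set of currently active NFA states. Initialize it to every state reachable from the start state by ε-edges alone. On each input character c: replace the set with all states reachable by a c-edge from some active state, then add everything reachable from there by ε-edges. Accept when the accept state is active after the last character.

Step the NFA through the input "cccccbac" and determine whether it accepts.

Answer: REJECT

Steps:
start: ε-closure({0}) = {0}
'c' @ 1: {1,2,3,4}  (accept∈set)
'c' @ 2: {}  — dead — no transitions
rest 'cccbac' ignored (set empty)
after full input: {}  (accept=3 not in)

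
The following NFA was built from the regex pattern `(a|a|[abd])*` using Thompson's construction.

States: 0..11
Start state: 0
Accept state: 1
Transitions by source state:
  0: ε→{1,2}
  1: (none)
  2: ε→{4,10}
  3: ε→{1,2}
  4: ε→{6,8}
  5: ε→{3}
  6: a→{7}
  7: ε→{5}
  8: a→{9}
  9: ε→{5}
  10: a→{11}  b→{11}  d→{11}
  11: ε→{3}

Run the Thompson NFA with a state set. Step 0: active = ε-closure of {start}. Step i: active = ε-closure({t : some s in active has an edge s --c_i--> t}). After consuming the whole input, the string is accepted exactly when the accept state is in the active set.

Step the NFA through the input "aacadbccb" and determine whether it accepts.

Answer: REJECT

Derivation:
start: ε-closure({0}) = {0,1,2,4,6,8,10}
'a' @ 1: {1,2,3,4,5,6,7,8,9,10,11}  [accepting]
'a' @ 2: {1,2,3,4,5,6,7,8,9,10,11}  [accepting]
'c' @ 3: {}  — no active states
rest 'adbccb' ignored (set empty)
end set {} — state 1 not in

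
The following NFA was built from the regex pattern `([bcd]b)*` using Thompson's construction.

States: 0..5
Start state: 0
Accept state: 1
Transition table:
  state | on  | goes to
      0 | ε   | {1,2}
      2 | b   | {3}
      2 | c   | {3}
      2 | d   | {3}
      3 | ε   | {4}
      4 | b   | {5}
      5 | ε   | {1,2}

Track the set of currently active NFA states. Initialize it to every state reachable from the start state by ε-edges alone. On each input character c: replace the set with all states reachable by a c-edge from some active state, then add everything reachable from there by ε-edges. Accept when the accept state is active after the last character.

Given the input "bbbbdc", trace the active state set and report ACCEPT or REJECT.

start: ε-closure({0}) = {0,1,2}
'b' @ 1: {3,4}
'b' @ 2: {1,2,5}  ✓accept
'b' @ 3: {3,4}
'b' @ 4: {1,2,5}  ✓accept
'd' @ 5: {3,4}
'c' @ 6: {}  — dead — no transitions
after full input: {}  (accept=1 not in)

Answer: REJECT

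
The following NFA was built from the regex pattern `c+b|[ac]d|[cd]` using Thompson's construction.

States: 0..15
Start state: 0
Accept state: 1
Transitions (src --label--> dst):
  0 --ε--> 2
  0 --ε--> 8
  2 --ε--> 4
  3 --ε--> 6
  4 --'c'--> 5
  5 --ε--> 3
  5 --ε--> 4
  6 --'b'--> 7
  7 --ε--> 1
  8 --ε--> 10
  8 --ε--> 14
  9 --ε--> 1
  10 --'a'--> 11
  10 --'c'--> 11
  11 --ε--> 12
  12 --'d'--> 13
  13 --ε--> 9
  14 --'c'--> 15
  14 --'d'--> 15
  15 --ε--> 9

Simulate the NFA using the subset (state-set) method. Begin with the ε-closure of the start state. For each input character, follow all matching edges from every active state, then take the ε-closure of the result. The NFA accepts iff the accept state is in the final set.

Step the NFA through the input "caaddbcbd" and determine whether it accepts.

Answer: REJECT

Trace:
initial (ε-close {0}): {0,2,4,8,10,14}
'c' @ 1: {1,3,4,5,6,9,11,12,15}  ✓accept
'a' @ 2: {}  — no active states
rest 'addbcbd' ignored (set empty)
after full input: {}  (accept=1 not in)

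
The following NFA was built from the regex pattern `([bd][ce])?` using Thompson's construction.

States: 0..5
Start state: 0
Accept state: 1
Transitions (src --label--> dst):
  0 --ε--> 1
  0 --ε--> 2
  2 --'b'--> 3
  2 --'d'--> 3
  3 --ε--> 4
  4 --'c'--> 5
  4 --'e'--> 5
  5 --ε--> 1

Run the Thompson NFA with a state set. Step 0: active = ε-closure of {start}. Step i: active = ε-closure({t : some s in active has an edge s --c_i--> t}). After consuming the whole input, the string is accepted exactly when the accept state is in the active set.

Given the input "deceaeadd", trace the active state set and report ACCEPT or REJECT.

S₀ = ε-closure({0}) = {0,1,2}
'd' @ 1: {3,4}
'e' @ 2: {1,5}  (accept∈set)
'c' @ 3: {}  — no active states
rest 'eaeadd' ignored (set empty)
after full input: {}  (accept=1 not in)

Answer: REJECT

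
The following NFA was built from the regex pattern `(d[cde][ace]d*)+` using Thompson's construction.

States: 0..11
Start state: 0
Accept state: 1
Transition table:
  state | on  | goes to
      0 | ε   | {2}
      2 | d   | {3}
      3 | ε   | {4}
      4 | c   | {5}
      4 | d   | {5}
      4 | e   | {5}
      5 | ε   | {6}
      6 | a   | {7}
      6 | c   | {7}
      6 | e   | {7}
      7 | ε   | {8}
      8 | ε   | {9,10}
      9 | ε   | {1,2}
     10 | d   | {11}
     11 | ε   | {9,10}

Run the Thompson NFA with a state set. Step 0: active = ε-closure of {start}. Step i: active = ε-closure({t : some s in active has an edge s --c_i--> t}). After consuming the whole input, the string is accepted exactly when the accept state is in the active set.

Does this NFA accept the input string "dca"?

initial (ε-close {0}): {0,2}
'd' @ 1: {3,4}
'c' @ 2: {5,6}
'a' @ 3: {1,2,7,8,9,10}  ✓accept
final: {1,2,7,8,9,10}; accept 1 in set

Answer: ACCEPT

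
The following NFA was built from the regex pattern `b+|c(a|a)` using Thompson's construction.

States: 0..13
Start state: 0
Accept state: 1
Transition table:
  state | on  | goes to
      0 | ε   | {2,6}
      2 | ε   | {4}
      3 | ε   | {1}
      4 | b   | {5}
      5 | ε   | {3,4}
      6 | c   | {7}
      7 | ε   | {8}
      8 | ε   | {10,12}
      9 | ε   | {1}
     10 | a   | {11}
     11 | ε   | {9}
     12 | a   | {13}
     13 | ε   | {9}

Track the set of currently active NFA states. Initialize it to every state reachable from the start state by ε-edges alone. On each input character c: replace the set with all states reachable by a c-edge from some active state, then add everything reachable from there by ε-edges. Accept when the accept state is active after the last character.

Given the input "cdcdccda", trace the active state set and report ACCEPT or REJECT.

S₀ = ε-closure({0}) = {0,2,4,6}
'c' @ 1: {7,8,10,12}
'd' @ 2: {}  — no active states
rest 'cdccda' ignored (set empty)
end set {} — state 1 not in

Answer: REJECT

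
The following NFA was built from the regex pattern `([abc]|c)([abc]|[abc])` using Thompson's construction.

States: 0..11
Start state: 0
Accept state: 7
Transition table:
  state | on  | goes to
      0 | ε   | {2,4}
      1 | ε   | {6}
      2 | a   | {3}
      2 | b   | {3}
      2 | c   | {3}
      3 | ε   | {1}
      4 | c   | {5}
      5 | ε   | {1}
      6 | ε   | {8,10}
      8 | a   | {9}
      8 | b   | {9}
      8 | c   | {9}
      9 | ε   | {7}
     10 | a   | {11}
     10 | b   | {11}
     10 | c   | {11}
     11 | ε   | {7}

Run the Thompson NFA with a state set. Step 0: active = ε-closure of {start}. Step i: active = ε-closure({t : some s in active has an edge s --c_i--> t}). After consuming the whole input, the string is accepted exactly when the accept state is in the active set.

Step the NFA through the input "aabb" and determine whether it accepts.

Answer: REJECT

Derivation:
start: ε-closure({0}) = {0,2,4}
'a' @ 1: {1,3,6,8,10}
'a' @ 2: {7,9,11}  (accept∈set)
'b' @ 3: {}  — dead — no transitions
rest 'b' ignored (set empty)
after full input: {}  (accept=7 not in)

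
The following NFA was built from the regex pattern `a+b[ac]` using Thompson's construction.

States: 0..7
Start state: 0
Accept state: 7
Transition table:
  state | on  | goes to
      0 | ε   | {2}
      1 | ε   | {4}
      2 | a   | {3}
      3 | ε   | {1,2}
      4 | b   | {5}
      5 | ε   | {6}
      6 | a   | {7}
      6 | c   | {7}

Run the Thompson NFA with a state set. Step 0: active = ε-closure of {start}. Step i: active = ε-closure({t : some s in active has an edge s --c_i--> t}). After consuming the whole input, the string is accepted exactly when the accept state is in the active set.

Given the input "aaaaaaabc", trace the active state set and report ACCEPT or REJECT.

Answer: ACCEPT

Steps:
initial (ε-close {0}): {0,2}
'a' @ 1: {1,2,3,4}
'a' @ 2: {1,2,3,4}
'a' @ 3: {1,2,3,4}
'a' @ 4: {1,2,3,4}
'a' @ 5: {1,2,3,4}
'a' @ 6: {1,2,3,4}
'a' @ 7: {1,2,3,4}
'b' @ 8: {5,6}
'c' @ 9: {7}  [accepting]
after full input: {7}  (accept=7 in)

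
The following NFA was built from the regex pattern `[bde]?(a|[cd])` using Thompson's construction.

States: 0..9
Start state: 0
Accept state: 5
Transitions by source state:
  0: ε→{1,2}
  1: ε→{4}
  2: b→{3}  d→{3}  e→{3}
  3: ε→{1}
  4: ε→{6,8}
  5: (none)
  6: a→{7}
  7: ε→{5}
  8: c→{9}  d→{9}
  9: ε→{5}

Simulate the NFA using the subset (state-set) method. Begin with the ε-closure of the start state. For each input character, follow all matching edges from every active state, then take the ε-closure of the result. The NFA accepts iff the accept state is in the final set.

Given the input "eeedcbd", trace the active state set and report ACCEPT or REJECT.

S₀ = ε-closure({0}) = {0,1,2,4,6,8}
'e' @ 1: {1,3,4,6,8}
'e' @ 2: {}  — dead — no transitions
rest 'edcbd' ignored (set empty)
after full input: {}  (accept=5 not in)

Answer: REJECT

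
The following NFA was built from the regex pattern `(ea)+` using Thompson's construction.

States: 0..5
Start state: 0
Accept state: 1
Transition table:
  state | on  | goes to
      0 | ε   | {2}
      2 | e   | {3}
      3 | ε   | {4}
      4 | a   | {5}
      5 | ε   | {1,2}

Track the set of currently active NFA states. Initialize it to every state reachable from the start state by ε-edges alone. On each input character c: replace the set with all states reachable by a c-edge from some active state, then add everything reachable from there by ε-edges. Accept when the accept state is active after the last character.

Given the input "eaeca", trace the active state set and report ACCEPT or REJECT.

Answer: REJECT

Derivation:
start: ε-closure({0}) = {0,2}
'e' @ 1: {3,4}
'a' @ 2: {1,2,5}  [accepting]
'e' @ 3: {3,4}
'c' @ 4: {}  — no active states
rest 'a' ignored (set empty)
final: {}; accept 1 not in set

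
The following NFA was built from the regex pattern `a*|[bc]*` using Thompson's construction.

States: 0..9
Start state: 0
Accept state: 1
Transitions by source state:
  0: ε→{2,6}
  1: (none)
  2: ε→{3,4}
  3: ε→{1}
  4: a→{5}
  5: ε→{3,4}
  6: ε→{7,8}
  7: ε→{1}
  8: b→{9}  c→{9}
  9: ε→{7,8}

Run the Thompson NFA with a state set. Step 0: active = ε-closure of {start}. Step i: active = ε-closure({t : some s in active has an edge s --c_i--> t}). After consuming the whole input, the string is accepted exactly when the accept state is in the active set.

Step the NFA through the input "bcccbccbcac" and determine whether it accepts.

initial (ε-close {0}): {0,1,2,3,4,6,7,8}
'b' @ 1: {1,7,8,9}  [accepting]
'c' @ 2: {1,7,8,9}  [accepting]
'c' @ 3: {1,7,8,9}  [accepting]
'c' @ 4: {1,7,8,9}  [accepting]
'b' @ 5: {1,7,8,9}  [accepting]
'c' @ 6: {1,7,8,9}  [accepting]
'c' @ 7: {1,7,8,9}  [accepting]
'b' @ 8: {1,7,8,9}  [accepting]
'c' @ 9: {1,7,8,9}  [accepting]
'a' @ 10: {}  — state set empty
rest 'c' ignored (set empty)
after full input: {}  (accept=1 not in)

Answer: REJECT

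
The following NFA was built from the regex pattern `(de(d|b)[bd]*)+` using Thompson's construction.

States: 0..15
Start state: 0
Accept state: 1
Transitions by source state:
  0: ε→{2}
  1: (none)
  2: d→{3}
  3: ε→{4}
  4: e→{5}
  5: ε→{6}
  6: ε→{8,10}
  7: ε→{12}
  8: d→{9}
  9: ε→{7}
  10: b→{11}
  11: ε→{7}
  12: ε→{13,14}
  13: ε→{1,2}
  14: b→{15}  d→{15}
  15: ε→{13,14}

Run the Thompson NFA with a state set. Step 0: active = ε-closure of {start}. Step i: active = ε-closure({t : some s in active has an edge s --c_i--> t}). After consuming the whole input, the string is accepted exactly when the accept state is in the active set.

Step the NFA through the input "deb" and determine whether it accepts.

Answer: ACCEPT

Steps:
S₀ = ε-closure({0}) = {0,2}
'd' @ 1: {3,4}
'e' @ 2: {5,6,8,10}
'b' @ 3: {1,2,7,11,12,13,14}  (accept∈set)
final: {1,2,7,11,12,13,14}; accept 1 in set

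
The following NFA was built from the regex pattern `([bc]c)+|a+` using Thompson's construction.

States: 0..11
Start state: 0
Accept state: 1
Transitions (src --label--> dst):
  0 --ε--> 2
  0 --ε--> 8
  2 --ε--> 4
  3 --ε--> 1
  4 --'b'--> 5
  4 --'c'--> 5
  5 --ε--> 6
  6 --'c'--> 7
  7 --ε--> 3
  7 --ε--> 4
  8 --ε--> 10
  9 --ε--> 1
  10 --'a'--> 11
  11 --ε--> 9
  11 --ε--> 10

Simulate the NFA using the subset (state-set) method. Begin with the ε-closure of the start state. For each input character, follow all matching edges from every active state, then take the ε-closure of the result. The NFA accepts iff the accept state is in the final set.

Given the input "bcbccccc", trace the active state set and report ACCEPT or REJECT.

Answer: ACCEPT

Steps:
start: ε-closure({0}) = {0,2,4,8,10}
'b' @ 1: {5,6}
'c' @ 2: {1,3,4,7}  [accepting]
'b' @ 3: {5,6}
'c' @ 4: {1,3,4,7}  [accepting]
'c' @ 5: {5,6}
'c' @ 6: {1,3,4,7}  [accepting]
'c' @ 7: {5,6}
'c' @ 8: {1,3,4,7}  [accepting]
end set {1,3,4,7} — state 1 in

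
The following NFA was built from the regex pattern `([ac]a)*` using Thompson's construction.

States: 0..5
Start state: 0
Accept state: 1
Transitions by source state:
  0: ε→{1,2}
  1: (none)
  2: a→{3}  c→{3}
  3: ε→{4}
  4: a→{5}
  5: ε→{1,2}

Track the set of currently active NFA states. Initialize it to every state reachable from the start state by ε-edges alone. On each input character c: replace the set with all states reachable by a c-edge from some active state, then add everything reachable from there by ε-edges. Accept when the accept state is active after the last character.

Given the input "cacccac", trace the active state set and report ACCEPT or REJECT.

Answer: REJECT

Trace:
S₀ = ε-closure({0}) = {0,1,2}
'c' @ 1: {3,4}
'a' @ 2: {1,2,5}  [accepting]
'c' @ 3: {3,4}
'c' @ 4: {}  — dead — no transitions
rest 'cac' ignored (set empty)
final: {}; accept 1 not in set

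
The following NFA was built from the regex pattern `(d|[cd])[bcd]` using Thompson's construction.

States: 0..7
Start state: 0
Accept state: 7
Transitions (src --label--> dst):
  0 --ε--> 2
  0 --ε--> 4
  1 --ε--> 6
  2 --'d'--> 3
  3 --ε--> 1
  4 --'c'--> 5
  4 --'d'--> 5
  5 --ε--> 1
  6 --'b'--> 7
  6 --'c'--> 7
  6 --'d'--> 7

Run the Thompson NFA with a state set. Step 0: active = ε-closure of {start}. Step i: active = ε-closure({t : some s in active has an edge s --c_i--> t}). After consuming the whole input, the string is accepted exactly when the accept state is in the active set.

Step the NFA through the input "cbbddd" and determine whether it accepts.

Answer: REJECT

Trace:
initial (ε-close {0}): {0,2,4}
'c' @ 1: {1,5,6}
'b' @ 2: {7}  (accept∈set)
'b' @ 3: {}  — no active states
rest 'ddd' ignored (set empty)
end set {} — state 7 not in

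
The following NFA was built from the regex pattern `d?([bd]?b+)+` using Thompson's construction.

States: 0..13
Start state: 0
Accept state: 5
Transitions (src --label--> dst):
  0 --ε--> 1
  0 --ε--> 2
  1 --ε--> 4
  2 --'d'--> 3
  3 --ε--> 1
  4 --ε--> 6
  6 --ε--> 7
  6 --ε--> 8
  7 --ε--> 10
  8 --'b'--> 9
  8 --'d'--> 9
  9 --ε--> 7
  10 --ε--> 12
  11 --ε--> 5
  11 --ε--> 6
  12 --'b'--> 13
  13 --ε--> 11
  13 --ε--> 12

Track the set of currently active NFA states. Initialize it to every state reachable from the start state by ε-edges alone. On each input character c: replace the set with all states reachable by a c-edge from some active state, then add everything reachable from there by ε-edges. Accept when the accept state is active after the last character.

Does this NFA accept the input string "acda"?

initial (ε-close {0}): {0,1,2,4,6,7,8,10,12}
'a' @ 1: {}  — no active states
rest 'cda' ignored (set empty)
after full input: {}  (accept=5 not in)

Answer: REJECT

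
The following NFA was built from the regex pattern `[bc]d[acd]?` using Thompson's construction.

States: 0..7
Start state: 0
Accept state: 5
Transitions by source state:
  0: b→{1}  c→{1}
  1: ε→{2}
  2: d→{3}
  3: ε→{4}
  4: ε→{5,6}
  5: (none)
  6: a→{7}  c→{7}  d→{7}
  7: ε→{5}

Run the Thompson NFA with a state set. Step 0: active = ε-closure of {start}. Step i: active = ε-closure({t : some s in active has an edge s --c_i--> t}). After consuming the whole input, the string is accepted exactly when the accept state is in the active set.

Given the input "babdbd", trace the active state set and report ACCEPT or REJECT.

S₀ = ε-closure({0}) = {0}
'b' @ 1: {1,2}
'a' @ 2: {}  — state set empty
rest 'bdbd' ignored (set empty)
after full input: {}  (accept=5 not in)

Answer: REJECT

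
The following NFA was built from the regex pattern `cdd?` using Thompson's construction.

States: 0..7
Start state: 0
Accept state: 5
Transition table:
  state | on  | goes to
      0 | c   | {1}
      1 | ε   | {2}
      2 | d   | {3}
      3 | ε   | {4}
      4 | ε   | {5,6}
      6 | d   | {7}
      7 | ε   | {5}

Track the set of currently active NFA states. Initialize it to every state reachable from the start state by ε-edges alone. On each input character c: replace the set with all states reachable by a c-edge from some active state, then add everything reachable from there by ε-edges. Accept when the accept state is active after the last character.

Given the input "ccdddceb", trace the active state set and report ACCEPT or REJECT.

Answer: REJECT

Derivation:
initial (ε-close {0}): {0}
'c' @ 1: {1,2}
'c' @ 2: {}  — state set empty
rest 'dddceb' ignored (set empty)
after full input: {}  (accept=5 not in)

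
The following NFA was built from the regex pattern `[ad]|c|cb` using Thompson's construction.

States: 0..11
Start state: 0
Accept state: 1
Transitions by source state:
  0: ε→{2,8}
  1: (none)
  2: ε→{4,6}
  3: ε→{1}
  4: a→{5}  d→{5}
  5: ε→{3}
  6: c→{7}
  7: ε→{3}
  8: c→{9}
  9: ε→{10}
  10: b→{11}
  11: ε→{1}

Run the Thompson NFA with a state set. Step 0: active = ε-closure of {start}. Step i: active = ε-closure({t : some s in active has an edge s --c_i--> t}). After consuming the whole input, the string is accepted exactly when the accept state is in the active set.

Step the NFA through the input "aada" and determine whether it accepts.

Answer: REJECT

Steps:
start: ε-closure({0}) = {0,2,4,6,8}
'a' @ 1: {1,3,5}  ✓accept
'a' @ 2: {}  — dead — no transitions
rest 'da' ignored (set empty)
after full input: {}  (accept=1 not in)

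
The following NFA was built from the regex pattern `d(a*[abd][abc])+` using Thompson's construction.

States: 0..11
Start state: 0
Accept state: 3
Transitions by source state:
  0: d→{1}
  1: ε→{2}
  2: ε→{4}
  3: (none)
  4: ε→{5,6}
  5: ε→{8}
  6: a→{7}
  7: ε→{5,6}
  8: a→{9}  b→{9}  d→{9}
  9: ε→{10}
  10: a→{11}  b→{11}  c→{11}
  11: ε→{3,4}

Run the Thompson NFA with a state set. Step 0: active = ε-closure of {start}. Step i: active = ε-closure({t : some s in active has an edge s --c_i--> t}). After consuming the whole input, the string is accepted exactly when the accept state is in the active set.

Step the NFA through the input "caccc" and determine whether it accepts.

start: ε-closure({0}) = {0}
'c' @ 1: {}  — no active states
rest 'accc' ignored (set empty)
final: {}; accept 3 not in set

Answer: REJECT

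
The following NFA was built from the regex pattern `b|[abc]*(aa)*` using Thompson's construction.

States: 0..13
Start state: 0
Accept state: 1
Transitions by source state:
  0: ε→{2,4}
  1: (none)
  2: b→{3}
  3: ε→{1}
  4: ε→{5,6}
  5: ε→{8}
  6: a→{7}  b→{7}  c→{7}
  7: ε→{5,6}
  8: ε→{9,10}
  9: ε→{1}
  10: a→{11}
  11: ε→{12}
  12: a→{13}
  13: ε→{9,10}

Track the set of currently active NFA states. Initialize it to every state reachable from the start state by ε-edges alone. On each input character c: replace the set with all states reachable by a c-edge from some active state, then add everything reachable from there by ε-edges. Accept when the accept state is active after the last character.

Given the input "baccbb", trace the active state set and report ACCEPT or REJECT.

Answer: ACCEPT

Trace:
initial (ε-close {0}): {0,1,2,4,5,6,8,9,10}
'b' @ 1: {1,3,5,6,7,8,9,10}  ✓accept
'a' @ 2: {1,5,6,7,8,9,10,11,12}  ✓accept
'c' @ 3: {1,5,6,7,8,9,10}  ✓accept
'c' @ 4: {1,5,6,7,8,9,10}  ✓accept
'b' @ 5: {1,5,6,7,8,9,10}  ✓accept
'b' @ 6: {1,5,6,7,8,9,10}  ✓accept
final: {1,5,6,7,8,9,10}; accept 1 in set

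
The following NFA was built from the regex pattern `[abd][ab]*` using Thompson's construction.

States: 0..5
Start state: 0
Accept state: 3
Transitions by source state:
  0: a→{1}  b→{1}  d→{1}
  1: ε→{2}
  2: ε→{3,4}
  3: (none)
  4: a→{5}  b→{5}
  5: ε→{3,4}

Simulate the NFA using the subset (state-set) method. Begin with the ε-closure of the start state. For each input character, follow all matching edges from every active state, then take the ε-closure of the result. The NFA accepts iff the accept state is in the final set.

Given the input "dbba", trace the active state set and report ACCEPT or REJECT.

S₀ = ε-closure({0}) = {0}
'd' @ 1: {1,2,3,4}  [accepting]
'b' @ 2: {3,4,5}  [accepting]
'b' @ 3: {3,4,5}  [accepting]
'a' @ 4: {3,4,5}  [accepting]
final: {3,4,5}; accept 3 in set

Answer: ACCEPT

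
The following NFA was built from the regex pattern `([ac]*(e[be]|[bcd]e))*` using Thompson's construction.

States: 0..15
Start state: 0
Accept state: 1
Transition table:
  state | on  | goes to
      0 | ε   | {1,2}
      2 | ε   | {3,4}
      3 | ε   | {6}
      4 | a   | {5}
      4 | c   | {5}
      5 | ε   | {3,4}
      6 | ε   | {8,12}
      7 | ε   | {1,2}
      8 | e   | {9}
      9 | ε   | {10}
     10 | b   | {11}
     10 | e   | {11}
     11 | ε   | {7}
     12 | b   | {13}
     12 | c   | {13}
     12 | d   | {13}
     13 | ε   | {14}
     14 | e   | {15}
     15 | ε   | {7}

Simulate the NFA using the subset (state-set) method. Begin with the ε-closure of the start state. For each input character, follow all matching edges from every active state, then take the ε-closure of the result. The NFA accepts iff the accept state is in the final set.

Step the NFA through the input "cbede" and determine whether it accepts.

Answer: ACCEPT

Steps:
start: ε-closure({0}) = {0,1,2,3,4,6,8,12}
'c' @ 1: {3,4,5,6,8,12,13,14}
'b' @ 2: {13,14}
'e' @ 3: {1,2,3,4,6,7,8,12,15}  ✓accept
'd' @ 4: {13,14}
'e' @ 5: {1,2,3,4,6,7,8,12,15}  ✓accept
final: {1,2,3,4,6,7,8,12,15}; accept 1 in set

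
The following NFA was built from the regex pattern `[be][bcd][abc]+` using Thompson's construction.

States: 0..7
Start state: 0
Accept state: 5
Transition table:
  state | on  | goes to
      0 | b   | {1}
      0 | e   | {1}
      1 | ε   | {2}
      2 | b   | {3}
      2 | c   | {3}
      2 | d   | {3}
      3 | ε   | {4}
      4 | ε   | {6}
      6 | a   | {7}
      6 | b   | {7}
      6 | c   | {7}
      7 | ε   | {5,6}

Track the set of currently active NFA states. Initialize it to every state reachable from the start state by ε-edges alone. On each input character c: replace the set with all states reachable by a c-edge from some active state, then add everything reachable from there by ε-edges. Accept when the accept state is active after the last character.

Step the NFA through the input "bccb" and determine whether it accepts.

S₀ = ε-closure({0}) = {0}
'b' @ 1: {1,2}
'c' @ 2: {3,4,6}
'c' @ 3: {5,6,7}  [accepting]
'b' @ 4: {5,6,7}  [accepting]
final: {5,6,7}; accept 5 in set

Answer: ACCEPT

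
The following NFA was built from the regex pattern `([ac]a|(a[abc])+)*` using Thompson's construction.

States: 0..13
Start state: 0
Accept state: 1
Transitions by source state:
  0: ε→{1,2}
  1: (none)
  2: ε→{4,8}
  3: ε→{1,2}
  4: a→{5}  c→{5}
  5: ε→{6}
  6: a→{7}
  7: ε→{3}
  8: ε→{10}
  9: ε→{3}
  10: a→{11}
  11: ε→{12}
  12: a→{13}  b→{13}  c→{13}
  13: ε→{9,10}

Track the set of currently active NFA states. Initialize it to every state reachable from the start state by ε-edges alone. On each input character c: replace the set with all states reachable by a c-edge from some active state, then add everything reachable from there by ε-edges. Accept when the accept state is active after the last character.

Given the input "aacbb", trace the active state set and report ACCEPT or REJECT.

Answer: REJECT

Steps:
S₀ = ε-closure({0}) = {0,1,2,4,8,10}
'a' @ 1: {5,6,11,12}
'a' @ 2: {1,2,3,4,7,8,9,10,13}  (accept∈set)
'c' @ 3: {5,6}
'b' @ 4: {}  — state set empty
rest 'b' ignored (set empty)
end set {} — state 1 not in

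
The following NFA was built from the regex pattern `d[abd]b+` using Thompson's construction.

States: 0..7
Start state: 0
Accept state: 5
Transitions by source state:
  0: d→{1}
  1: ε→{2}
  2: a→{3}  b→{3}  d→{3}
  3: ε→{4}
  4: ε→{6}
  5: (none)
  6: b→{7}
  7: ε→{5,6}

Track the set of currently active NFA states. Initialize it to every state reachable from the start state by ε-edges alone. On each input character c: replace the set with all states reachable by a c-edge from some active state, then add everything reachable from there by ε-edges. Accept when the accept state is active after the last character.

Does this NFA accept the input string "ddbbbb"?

initial (ε-close {0}): {0}
'd' @ 1: {1,2}
'd' @ 2: {3,4,6}
'b' @ 3: {5,6,7}  ✓accept
'b' @ 4: {5,6,7}  ✓accept
'b' @ 5: {5,6,7}  ✓accept
'b' @ 6: {5,6,7}  ✓accept
end set {5,6,7} — state 5 in

Answer: ACCEPT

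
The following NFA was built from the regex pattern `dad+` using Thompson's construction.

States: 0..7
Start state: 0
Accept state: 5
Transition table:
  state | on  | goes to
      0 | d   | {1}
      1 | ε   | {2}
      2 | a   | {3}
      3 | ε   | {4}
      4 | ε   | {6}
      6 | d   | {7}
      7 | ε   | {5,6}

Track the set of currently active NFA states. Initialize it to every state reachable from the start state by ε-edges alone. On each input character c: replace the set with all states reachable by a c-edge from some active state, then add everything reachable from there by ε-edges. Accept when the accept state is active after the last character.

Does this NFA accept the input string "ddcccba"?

S₀ = ε-closure({0}) = {0}
'd' @ 1: {1,2}
'd' @ 2: {}  — state set empty
rest 'cccba' ignored (set empty)
after full input: {}  (accept=5 not in)

Answer: REJECT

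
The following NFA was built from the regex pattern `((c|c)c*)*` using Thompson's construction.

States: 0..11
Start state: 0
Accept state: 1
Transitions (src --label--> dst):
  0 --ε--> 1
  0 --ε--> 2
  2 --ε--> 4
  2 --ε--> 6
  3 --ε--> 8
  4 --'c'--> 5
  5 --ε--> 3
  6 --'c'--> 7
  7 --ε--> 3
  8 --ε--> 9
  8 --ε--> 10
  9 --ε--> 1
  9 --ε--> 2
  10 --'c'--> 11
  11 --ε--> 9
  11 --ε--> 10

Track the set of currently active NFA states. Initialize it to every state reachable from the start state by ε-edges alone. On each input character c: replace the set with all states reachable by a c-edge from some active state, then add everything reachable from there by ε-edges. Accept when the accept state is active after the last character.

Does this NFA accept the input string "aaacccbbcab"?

initial (ε-close {0}): {0,1,2,4,6}
'a' @ 1: {}  — no active states
rest 'aacccbbcab' ignored (set empty)
final: {}; accept 1 not in set

Answer: REJECT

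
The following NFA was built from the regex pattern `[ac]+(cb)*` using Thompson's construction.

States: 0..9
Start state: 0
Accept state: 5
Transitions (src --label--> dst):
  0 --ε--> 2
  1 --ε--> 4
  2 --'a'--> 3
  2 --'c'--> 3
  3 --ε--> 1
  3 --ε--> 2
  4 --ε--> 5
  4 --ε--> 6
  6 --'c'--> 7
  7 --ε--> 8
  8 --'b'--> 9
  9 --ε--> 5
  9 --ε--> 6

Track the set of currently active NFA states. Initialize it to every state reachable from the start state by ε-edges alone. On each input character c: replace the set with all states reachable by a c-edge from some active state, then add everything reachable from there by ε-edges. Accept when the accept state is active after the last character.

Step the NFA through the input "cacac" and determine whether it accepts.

S₀ = ε-closure({0}) = {0,2}
'c' @ 1: {1,2,3,4,5,6}  [accepting]
'a' @ 2: {1,2,3,4,5,6}  [accepting]
'c' @ 3: {1,2,3,4,5,6,7,8}  [accepting]
'a' @ 4: {1,2,3,4,5,6}  [accepting]
'c' @ 5: {1,2,3,4,5,6,7,8}  [accepting]
end set {1,2,3,4,5,6,7,8} — state 5 in

Answer: ACCEPT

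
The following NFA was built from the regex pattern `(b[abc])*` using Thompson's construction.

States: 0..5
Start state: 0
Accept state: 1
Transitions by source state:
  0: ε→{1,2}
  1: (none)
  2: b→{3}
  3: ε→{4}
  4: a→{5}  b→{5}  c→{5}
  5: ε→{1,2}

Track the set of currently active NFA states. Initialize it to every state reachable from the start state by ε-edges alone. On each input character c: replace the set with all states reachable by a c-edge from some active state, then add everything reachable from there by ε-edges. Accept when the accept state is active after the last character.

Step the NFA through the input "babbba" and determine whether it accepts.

Answer: ACCEPT

Derivation:
S₀ = ε-closure({0}) = {0,1,2}
'b' @ 1: {3,4}
'a' @ 2: {1,2,5}  ✓accept
'b' @ 3: {3,4}
'b' @ 4: {1,2,5}  ✓accept
'b' @ 5: {3,4}
'a' @ 6: {1,2,5}  ✓accept
after full input: {1,2,5}  (accept=1 in)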